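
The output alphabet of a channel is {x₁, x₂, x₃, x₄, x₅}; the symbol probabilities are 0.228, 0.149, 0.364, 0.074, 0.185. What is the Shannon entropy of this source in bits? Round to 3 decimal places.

2.155 bits

H = −Σ pᵢ log₂ pᵢ.
−0.228·log₂(0.228) = 0.4863
−0.149·log₂(0.149) = 0.4092
−0.364·log₂(0.364) = 0.5307
−0.074·log₂(0.074) = 0.2780
−0.185·log₂(0.185) = 0.4504
Sum ≈ 2.1546 → 2.155 bits.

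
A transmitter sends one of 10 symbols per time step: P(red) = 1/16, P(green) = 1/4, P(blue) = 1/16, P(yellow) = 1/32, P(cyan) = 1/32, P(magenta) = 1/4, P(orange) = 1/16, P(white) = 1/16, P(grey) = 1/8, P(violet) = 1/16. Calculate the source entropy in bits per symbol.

2.9375 bits

Each probability is a power of 1/2, so log₂(1/p) is an integer.
H = Σ p·log₂(1/p) = 1/16·4 + 1/4·2 + 1/16·4 + 1/32·5 + 1/32·5 + 1/4·2 + 1/16·4 + 1/16·4 + 1/8·3 + 1/16·4 = 2.9375 bits.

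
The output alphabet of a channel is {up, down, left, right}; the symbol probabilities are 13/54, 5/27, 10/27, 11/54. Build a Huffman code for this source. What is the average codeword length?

2 bits/symbol

Repeatedly combine the two least-probable nodes; the expected code length is the sum of the merged weights.
merge 5/27 + 11/54 → 7/18
merge 13/54 + 10/27 → 11/18
merge 7/18 + 11/18 → 1
L = 7/18 + 11/18 + 1 = 2 bits/symbol.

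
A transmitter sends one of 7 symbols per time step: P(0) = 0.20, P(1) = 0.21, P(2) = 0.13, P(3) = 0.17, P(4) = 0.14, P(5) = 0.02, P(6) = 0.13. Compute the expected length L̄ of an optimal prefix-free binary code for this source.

2.74 bits/symbol

Repeatedly combine the two least-probable nodes; the expected code length is the sum of the merged weights.
merge 1/50 + 13/100 → 3/20
merge 13/100 + 7/50 → 27/100
merge 3/20 + 17/100 → 8/25
merge 1/5 + 21/100 → 41/100
merge 27/100 + 8/25 → 59/100
merge 41/100 + 59/100 → 1
L = 3/20 + 27/100 + 8/25 + 41/100 + 59/100 + 1 = 137/50 = 2.74 bits/symbol.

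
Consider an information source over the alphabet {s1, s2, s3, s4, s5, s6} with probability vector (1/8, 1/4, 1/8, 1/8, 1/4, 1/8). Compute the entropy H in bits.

Each probability is a power of 1/2, so log₂(1/p) is an integer.
H = Σ p·log₂(1/p) = 1/8·3 + 1/4·2 + 1/8·3 + 1/8·3 + 1/4·2 + 1/8·3 = 2.5 bits.

2.5 bits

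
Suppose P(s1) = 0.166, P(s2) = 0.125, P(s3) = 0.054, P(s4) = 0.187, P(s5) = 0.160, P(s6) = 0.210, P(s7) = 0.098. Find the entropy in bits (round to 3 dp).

H = −Σ pᵢ log₂ pᵢ.
−0.166·log₂(0.166) = 0.4301
−0.125·log₂(0.125) = 0.3750
−0.054·log₂(0.054) = 0.2274
−0.187·log₂(0.187) = 0.4523
−0.160·log₂(0.160) = 0.4230
−0.210·log₂(0.210) = 0.4728
−0.098·log₂(0.098) = 0.3284
Sum ≈ 2.7090 → 2.709 bits.

2.709 bits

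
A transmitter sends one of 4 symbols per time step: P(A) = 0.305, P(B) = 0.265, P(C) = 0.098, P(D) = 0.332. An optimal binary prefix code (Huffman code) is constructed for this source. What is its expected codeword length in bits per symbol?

2 bits/symbol

Repeatedly combine the two least-probable nodes; the expected code length is the sum of the merged weights.
merge 49/500 + 53/200 → 363/1000
merge 61/200 + 83/250 → 637/1000
merge 363/1000 + 637/1000 → 1
L = 363/1000 + 637/1000 + 1 = 2 bits/symbol.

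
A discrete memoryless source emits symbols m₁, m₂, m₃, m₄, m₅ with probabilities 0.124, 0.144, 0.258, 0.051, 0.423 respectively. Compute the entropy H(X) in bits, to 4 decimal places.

H = −Σ pᵢ log₂ pᵢ.
−0.124·log₂(0.124) = 0.3734
−0.144·log₂(0.144) = 0.4026
−0.258·log₂(0.258) = 0.5043
−0.051·log₂(0.051) = 0.2190
−0.423·log₂(0.423) = 0.5251
Sum ≈ 2.0243 → 2.0243 bits.

2.0243 bits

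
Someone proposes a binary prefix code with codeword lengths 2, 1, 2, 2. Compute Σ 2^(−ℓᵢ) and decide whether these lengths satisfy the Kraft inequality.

With common denominator 2^2 = 4: Σ 2^(−ℓᵢ) = 1/4 + 2/4 + 1/4 + 1/4 = 5/4 = 1.25.
Kraft's inequality requires Σ ≤ 1; here Σ = 1.25 > 1, so no such prefix code exists.

1.25; no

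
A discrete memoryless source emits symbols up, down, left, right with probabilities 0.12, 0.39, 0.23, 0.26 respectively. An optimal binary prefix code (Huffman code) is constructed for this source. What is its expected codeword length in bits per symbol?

Repeatedly combine the two least-probable nodes; the expected code length is the sum of the merged weights.
merge 3/25 + 23/100 → 7/20
merge 13/50 + 7/20 → 61/100
merge 39/100 + 61/100 → 1
L = 7/20 + 61/100 + 1 = 49/25 = 1.96 bits/symbol.

1.96 bits/symbol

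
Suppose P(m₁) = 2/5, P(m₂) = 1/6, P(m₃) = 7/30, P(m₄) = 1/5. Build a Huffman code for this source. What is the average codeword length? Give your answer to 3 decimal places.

1.967 bits/symbol

Repeatedly combine the two least-probable nodes; the expected code length is the sum of the merged weights.
merge 1/6 + 1/5 → 11/30
merge 7/30 + 11/30 → 3/5
merge 2/5 + 3/5 → 1
L = 11/30 + 3/5 + 1 = 59/30 ≈ 1.967 bits/symbol.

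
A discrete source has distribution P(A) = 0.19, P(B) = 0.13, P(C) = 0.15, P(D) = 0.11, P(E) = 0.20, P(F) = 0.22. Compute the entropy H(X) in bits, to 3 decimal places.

2.544 bits

H = −Σ pᵢ log₂ pᵢ.
−0.19·log₂(0.19) = 0.4552
−0.13·log₂(0.13) = 0.3826
−0.15·log₂(0.15) = 0.4105
−0.11·log₂(0.11) = 0.3503
−0.20·log₂(0.20) = 0.4644
−0.22·log₂(0.22) = 0.4806
Sum ≈ 2.5437 → 2.544 bits.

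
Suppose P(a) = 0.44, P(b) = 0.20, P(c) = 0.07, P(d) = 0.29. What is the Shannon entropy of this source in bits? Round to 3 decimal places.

H = −Σ pᵢ log₂ pᵢ.
−0.44·log₂(0.44) = 0.5211
−0.20·log₂(0.20) = 0.4644
−0.07·log₂(0.07) = 0.2686
−0.29·log₂(0.29) = 0.5179
Sum ≈ 1.7720 → 1.772 bits.

1.772 bits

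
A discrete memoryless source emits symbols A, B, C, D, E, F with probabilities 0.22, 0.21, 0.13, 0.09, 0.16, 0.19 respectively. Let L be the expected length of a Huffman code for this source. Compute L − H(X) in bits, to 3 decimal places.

Entropy H = −Σ p log₂ p ≈ 2.5269 bits.
Huffman merges: 9/100+13/100→11/50; 4/25+19/100→7/20; 21/100+11/50→43/100; 11/50+7/20→57/100; 43/100+57/100→1. L = 257/100 ≈ 2.5700.
L − H = 2.5700 − 2.5269 = 0.043 bits.

0.043 bits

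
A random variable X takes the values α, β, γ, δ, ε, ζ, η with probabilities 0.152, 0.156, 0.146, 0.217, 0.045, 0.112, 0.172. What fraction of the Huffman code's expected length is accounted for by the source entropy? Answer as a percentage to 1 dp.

97.8%

Entropy H = −Σ p log₂ p ≈ 2.7067 bits.
Huffman merges: 9/200+14/125→157/1000; 73/500+19/125→149/500; 39/250+157/1000→313/1000; 43/250+217/1000→389/1000; 149/500+313/1000→611/1000; 389/1000+611/1000→1. L = 346/125 ≈ 2.7680.
Efficiency = H/L = 2.7067/2.7680 = 97.8%.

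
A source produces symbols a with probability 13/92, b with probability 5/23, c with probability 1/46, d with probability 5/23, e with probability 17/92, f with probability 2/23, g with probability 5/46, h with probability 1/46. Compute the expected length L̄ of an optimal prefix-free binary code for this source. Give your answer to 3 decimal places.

2.739 bits/symbol

Repeatedly combine the two least-probable nodes; the expected code length is the sum of the merged weights.
merge 1/46 + 1/46 → 1/23
merge 1/23 + 2/23 → 3/23
merge 5/46 + 3/23 → 11/46
merge 13/92 + 17/92 → 15/46
merge 5/23 + 5/23 → 10/23
merge 11/46 + 15/46 → 13/23
merge 10/23 + 13/23 → 1
L = 1/23 + 3/23 + 11/46 + 15/46 + 10/23 + 13/23 + 1 = 63/23 ≈ 2.739 bits/symbol.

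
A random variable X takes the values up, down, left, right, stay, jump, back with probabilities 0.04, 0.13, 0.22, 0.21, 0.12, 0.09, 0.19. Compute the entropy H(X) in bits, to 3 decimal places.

H = −Σ pᵢ log₂ pᵢ.
−0.04·log₂(0.04) = 0.1858
−0.13·log₂(0.13) = 0.3826
−0.22·log₂(0.22) = 0.4806
−0.21·log₂(0.21) = 0.4728
−0.12·log₂(0.12) = 0.3671
−0.09·log₂(0.09) = 0.3127
−0.19·log₂(0.19) = 0.4552
Sum ≈ 2.6567 → 2.657 bits.

2.657 bits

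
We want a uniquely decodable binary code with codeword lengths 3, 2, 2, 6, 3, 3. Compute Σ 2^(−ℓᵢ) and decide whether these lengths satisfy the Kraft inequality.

With common denominator 2^6 = 64: Σ 2^(−ℓᵢ) = 8/64 + 16/64 + 16/64 + 1/64 + 8/64 + 8/64 = 57/64 = 0.890625.
Kraft's inequality requires Σ ≤ 1; here Σ = 0.890625 ≤ 1, so such a prefix code exists.

0.890625; yes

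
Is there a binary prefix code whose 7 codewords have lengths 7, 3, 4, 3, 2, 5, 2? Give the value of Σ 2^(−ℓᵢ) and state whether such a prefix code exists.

With common denominator 2^7 = 128: Σ 2^(−ℓᵢ) = 1/128 + 16/128 + 8/128 + 16/128 + 32/128 + 4/128 + 32/128 = 109/128 = 0.8515625.
Kraft's inequality requires Σ ≤ 1; here Σ = 0.8515625 ≤ 1, so such a prefix code exists.

0.8515625; yes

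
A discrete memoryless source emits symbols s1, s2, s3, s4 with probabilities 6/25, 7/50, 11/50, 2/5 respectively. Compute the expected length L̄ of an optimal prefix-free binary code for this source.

Repeatedly combine the two least-probable nodes; the expected code length is the sum of the merged weights.
merge 7/50 + 11/50 → 9/25
merge 6/25 + 9/25 → 3/5
merge 2/5 + 3/5 → 1
L = 9/25 + 3/5 + 1 = 49/25 = 1.96 bits/symbol.

1.96 bits/symbol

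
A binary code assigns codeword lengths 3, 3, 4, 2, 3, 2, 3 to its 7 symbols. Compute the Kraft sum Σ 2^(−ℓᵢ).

With common denominator 2^4 = 16: Σ 2^(−ℓᵢ) = 2/16 + 2/16 + 1/16 + 4/16 + 2/16 + 4/16 + 2/16 = 17/16 = 1.0625.

1.0625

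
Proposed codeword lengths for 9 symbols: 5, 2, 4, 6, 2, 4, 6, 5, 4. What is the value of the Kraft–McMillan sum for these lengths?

With common denominator 2^6 = 64: Σ 2^(−ℓᵢ) = 2/64 + 16/64 + 4/64 + 1/64 + 16/64 + 4/64 + 1/64 + 2/64 + 4/64 = 50/64 = 0.78125.

0.78125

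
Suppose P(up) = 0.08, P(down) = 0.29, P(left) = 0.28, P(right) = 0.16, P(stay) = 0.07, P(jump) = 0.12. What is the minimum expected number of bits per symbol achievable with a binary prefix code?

2.42 bits/symbol

Repeatedly combine the two least-probable nodes; the expected code length is the sum of the merged weights.
merge 7/100 + 2/25 → 3/20
merge 3/25 + 3/20 → 27/100
merge 4/25 + 27/100 → 43/100
merge 7/25 + 29/100 → 57/100
merge 43/100 + 57/100 → 1
L = 3/20 + 27/100 + 43/100 + 57/100 + 1 = 121/50 = 2.42 bits/symbol.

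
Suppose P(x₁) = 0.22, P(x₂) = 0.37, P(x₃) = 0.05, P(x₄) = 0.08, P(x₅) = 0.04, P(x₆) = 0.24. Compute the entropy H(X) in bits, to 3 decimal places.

H = −Σ pᵢ log₂ pᵢ.
−0.22·log₂(0.22) = 0.4806
−0.37·log₂(0.37) = 0.5307
−0.05·log₂(0.05) = 0.2161
−0.08·log₂(0.08) = 0.2915
−0.04·log₂(0.04) = 0.1858
−0.24·log₂(0.24) = 0.4941
Sum ≈ 2.1988 → 2.199 bits.

2.199 bits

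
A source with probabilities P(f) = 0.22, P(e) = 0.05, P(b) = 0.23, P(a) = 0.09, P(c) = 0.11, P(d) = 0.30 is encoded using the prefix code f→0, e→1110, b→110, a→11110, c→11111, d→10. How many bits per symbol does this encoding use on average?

2.71 bits/symbol

L̄ = Σ pᵢ·ℓᵢ = 0.22·1 + 0.05·4 + 0.23·3 + 0.09·5 + 0.11·5 + 0.30·2 = 2.71 bits/symbol.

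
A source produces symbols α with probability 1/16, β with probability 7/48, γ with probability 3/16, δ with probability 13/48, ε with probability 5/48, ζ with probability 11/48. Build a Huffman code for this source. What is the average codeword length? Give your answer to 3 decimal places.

Repeatedly combine the two least-probable nodes; the expected code length is the sum of the merged weights.
merge 1/16 + 5/48 → 1/6
merge 7/48 + 1/6 → 5/16
merge 3/16 + 11/48 → 5/12
merge 13/48 + 5/16 → 7/12
merge 5/12 + 7/12 → 1
L = 1/6 + 5/16 + 5/12 + 7/12 + 1 = 119/48 ≈ 2.479 bits/symbol.

2.479 bits/symbol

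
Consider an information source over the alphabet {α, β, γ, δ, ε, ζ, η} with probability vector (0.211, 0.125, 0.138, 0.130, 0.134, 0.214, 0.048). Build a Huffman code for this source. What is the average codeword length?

Repeatedly combine the two least-probable nodes; the expected code length is the sum of the merged weights.
merge 6/125 + 1/8 → 173/1000
merge 13/100 + 67/500 → 33/125
merge 69/500 + 173/1000 → 311/1000
merge 211/1000 + 107/500 → 17/40
merge 33/125 + 311/1000 → 23/40
merge 17/40 + 23/40 → 1
L = 173/1000 + 33/125 + 311/1000 + 17/40 + 23/40 + 1 = 687/250 = 2.748 bits/symbol.

2.748 bits/symbol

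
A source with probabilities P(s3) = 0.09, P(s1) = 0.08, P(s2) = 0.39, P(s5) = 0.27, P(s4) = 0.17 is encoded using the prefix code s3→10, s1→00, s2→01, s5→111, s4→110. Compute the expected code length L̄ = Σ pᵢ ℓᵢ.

L̄ = Σ pᵢ·ℓᵢ = 0.09·2 + 0.08·2 + 0.39·2 + 0.27·3 + 0.17·3 = 2.44 bits/symbol.

2.44 bits/symbol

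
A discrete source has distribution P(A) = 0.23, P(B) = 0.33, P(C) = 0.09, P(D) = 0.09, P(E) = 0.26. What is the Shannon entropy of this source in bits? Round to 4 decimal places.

2.1461 bits

H = −Σ pᵢ log₂ pᵢ.
−0.23·log₂(0.23) = 0.4877
−0.33·log₂(0.33) = 0.5278
−0.09·log₂(0.09) = 0.3127
−0.09·log₂(0.09) = 0.3127
−0.26·log₂(0.26) = 0.5053
Sum ≈ 2.1461 → 2.1461 bits.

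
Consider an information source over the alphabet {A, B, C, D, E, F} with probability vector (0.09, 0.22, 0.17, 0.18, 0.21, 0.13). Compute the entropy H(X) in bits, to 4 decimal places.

2.5286 bits

H = −Σ pᵢ log₂ pᵢ.
−0.09·log₂(0.09) = 0.3127
−0.22·log₂(0.22) = 0.4806
−0.17·log₂(0.17) = 0.4346
−0.18·log₂(0.18) = 0.4453
−0.21·log₂(0.21) = 0.4728
−0.13·log₂(0.13) = 0.3826
Sum ≈ 2.5286 → 2.5286 bits.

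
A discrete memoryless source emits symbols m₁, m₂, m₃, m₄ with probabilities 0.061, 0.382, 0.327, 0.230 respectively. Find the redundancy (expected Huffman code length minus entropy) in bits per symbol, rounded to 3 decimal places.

0.118 bits

Entropy H = −Σ p log₂ p ≈ 1.7915 bits.
Huffman merges: 61/1000+23/100→291/1000; 291/1000+327/1000→309/500; 191/500+309/500→1. L = 1909/1000 ≈ 1.9090.
L − H = 1.9090 − 1.7915 = 0.118 bits.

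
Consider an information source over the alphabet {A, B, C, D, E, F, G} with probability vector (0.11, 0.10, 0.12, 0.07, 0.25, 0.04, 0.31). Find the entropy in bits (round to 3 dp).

H = −Σ pᵢ log₂ pᵢ.
−0.11·log₂(0.11) = 0.3503
−0.10·log₂(0.10) = 0.3322
−0.12·log₂(0.12) = 0.3671
−0.07·log₂(0.07) = 0.2686
−0.25·log₂(0.25) = 0.5000
−0.04·log₂(0.04) = 0.1858
−0.31·log₂(0.31) = 0.5238
Sum ≈ 2.5277 → 2.528 bits.

2.528 bits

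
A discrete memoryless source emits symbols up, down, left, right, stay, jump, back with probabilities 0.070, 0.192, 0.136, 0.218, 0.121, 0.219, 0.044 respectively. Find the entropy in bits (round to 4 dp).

H = −Σ pᵢ log₂ pᵢ.
−0.070·log₂(0.070) = 0.2686
−0.192·log₂(0.192) = 0.4571
−0.136·log₂(0.136) = 0.3915
−0.218·log₂(0.218) = 0.4791
−0.121·log₂(0.121) = 0.3687
−0.219·log₂(0.219) = 0.4798
−0.044·log₂(0.044) = 0.1983
Sum ≈ 2.6430 → 2.6430 bits.

2.6430 bits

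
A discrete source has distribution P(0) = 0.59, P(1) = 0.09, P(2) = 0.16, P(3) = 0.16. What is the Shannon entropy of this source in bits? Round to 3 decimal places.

H = −Σ pᵢ log₂ pᵢ.
−0.59·log₂(0.59) = 0.4491
−0.09·log₂(0.09) = 0.3127
−0.16·log₂(0.16) = 0.4230
−0.16·log₂(0.16) = 0.4230
Sum ≈ 1.6078 → 1.608 bits.

1.608 bits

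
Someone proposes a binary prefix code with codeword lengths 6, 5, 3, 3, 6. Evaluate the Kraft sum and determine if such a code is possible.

With common denominator 2^6 = 64: Σ 2^(−ℓᵢ) = 1/64 + 2/64 + 8/64 + 8/64 + 1/64 = 20/64 = 0.3125.
Kraft's inequality requires Σ ≤ 1; here Σ = 0.3125 ≤ 1, so such a prefix code exists.

0.3125; yes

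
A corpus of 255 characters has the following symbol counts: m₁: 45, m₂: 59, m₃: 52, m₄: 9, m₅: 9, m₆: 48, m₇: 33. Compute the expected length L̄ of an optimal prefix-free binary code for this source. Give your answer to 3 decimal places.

Probabilities are the counts divided by 255.
Repeatedly combine the two least-probable nodes; the expected code length is the sum of the merged weights.
merge 3/85 + 3/85 → 6/85
merge 6/85 + 11/85 → 1/5
merge 3/17 + 16/85 → 31/85
merge 1/5 + 52/255 → 103/255
merge 59/255 + 31/85 → 152/255
merge 103/255 + 152/255 → 1
L = 6/85 + 1/5 + 31/85 + 103/255 + 152/255 + 1 = 224/85 ≈ 2.635 bits/symbol.

2.635 bits/symbol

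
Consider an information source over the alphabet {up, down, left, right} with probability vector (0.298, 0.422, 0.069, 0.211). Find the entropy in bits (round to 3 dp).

H = −Σ pᵢ log₂ pᵢ.
−0.298·log₂(0.298) = 0.5205
−0.422·log₂(0.422) = 0.5253
−0.069·log₂(0.069) = 0.2662
−0.211·log₂(0.211) = 0.4736
Sum ≈ 1.7855 → 1.786 bits.

1.786 bits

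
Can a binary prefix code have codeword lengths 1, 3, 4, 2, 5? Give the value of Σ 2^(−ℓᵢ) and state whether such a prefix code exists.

0.96875; yes

With common denominator 2^5 = 32: Σ 2^(−ℓᵢ) = 16/32 + 4/32 + 2/32 + 8/32 + 1/32 = 31/32 = 0.96875.
Kraft's inequality requires Σ ≤ 1; here Σ = 0.96875 ≤ 1, so such a prefix code exists.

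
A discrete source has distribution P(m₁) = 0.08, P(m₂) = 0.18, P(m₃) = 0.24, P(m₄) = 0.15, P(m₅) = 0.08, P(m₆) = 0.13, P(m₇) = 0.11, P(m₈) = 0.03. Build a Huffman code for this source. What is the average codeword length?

Repeatedly combine the two least-probable nodes; the expected code length is the sum of the merged weights.
merge 3/100 + 2/25 → 11/100
merge 2/25 + 11/100 → 19/100
merge 11/100 + 13/100 → 6/25
merge 3/20 + 9/50 → 33/100
merge 19/100 + 6/25 → 43/100
merge 6/25 + 33/100 → 57/100
merge 43/100 + 57/100 → 1
L = 11/100 + 19/100 + 6/25 + 33/100 + 43/100 + 57/100 + 1 = 287/100 = 2.87 bits/symbol.

2.87 bits/symbol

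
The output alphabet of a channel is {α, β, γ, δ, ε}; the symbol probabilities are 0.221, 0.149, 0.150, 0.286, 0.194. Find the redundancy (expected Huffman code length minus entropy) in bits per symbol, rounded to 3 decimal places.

0.022 bits

Entropy H = −Σ p log₂ p ≈ 2.2766 bits.
Huffman merges: 149/1000+3/20→299/1000; 97/500+221/1000→83/200; 143/500+299/1000→117/200; 83/200+117/200→1. L = 2299/1000 ≈ 2.2990.
L − H = 2.2990 − 2.2766 = 0.022 bits.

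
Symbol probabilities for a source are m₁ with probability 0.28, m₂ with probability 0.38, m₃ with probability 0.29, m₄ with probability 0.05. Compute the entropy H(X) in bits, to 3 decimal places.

1.779 bits

H = −Σ pᵢ log₂ pᵢ.
−0.28·log₂(0.28) = 0.5142
−0.38·log₂(0.38) = 0.5305
−0.29·log₂(0.29) = 0.5179
−0.05·log₂(0.05) = 0.2161
Sum ≈ 1.7787 → 1.779 bits.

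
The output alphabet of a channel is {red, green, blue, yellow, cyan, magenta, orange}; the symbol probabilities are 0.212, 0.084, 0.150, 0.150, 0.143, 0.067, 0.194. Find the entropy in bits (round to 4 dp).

2.7172 bits

H = −Σ pᵢ log₂ pᵢ.
−0.212·log₂(0.212) = 0.4744
−0.084·log₂(0.084) = 0.3002
−0.150·log₂(0.150) = 0.4105
−0.150·log₂(0.150) = 0.4105
−0.143·log₂(0.143) = 0.4012
−0.067·log₂(0.067) = 0.2613
−0.194·log₂(0.194) = 0.4590
Sum ≈ 2.7172 → 2.7172 bits.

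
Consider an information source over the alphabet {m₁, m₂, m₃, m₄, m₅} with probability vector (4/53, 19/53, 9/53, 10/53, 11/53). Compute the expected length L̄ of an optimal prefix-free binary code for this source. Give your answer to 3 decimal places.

2.245 bits/symbol

Repeatedly combine the two least-probable nodes; the expected code length is the sum of the merged weights.
merge 4/53 + 9/53 → 13/53
merge 10/53 + 11/53 → 21/53
merge 13/53 + 19/53 → 32/53
merge 21/53 + 32/53 → 1
L = 13/53 + 21/53 + 32/53 + 1 = 119/53 ≈ 2.245 bits/symbol.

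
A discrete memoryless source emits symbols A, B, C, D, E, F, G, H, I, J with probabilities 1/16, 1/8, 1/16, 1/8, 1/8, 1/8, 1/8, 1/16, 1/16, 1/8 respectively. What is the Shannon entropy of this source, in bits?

Each probability is a power of 1/2, so log₂(1/p) is an integer.
H = Σ p·log₂(1/p) = 1/16·4 + 1/8·3 + 1/16·4 + 1/8·3 + 1/8·3 + 1/8·3 + 1/8·3 + 1/16·4 + 1/16·4 + 1/8·3 = 3.25 bits.

3.25 bits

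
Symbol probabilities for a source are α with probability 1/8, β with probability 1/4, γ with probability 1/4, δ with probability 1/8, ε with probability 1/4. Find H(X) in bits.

Each probability is a power of 1/2, so log₂(1/p) is an integer.
H = Σ p·log₂(1/p) = 1/8·3 + 1/4·2 + 1/4·2 + 1/8·3 + 1/4·2 = 2.25 bits.

2.25 bits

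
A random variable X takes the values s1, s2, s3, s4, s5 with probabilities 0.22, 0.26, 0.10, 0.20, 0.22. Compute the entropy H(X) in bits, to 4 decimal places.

2.2630 bits

H = −Σ pᵢ log₂ pᵢ.
−0.22·log₂(0.22) = 0.4806
−0.26·log₂(0.26) = 0.5053
−0.10·log₂(0.10) = 0.3322
−0.20·log₂(0.20) = 0.4644
−0.22·log₂(0.22) = 0.4806
Sum ≈ 2.2630 → 2.2630 bits.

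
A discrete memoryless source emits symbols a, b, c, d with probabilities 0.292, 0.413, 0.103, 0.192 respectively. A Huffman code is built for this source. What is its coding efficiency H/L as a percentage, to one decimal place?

97.8%

Entropy H = −Σ p log₂ p ≈ 1.8404 bits.
Huffman merges: 103/1000+24/125→59/200; 73/250+59/200→587/1000; 413/1000+587/1000→1. L = 941/500 ≈ 1.8820.
Efficiency = H/L = 1.8404/1.8820 = 97.8%.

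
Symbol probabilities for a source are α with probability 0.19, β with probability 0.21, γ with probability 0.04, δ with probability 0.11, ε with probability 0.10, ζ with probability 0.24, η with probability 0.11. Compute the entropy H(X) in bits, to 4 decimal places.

2.6407 bits

H = −Σ pᵢ log₂ pᵢ.
−0.19·log₂(0.19) = 0.4552
−0.21·log₂(0.21) = 0.4728
−0.04·log₂(0.04) = 0.1858
−0.11·log₂(0.11) = 0.3503
−0.10·log₂(0.10) = 0.3322
−0.24·log₂(0.24) = 0.4941
−0.11·log₂(0.11) = 0.3503
Sum ≈ 2.6407 → 2.6407 bits.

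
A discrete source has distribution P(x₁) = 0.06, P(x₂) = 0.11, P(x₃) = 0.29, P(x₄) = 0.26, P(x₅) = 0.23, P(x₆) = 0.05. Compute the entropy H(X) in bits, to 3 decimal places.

2.321 bits

H = −Σ pᵢ log₂ pᵢ.
−0.06·log₂(0.06) = 0.2435
−0.11·log₂(0.11) = 0.3503
−0.29·log₂(0.29) = 0.5179
−0.26·log₂(0.26) = 0.5053
−0.23·log₂(0.23) = 0.4877
−0.05·log₂(0.05) = 0.2161
Sum ≈ 2.3208 → 2.321 bits.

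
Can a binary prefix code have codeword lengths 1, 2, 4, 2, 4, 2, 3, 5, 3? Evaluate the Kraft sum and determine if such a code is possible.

With common denominator 2^5 = 32: Σ 2^(−ℓᵢ) = 16/32 + 8/32 + 2/32 + 8/32 + 2/32 + 8/32 + 4/32 + 1/32 + 4/32 = 53/32 = 1.65625.
Kraft's inequality requires Σ ≤ 1; here Σ = 1.65625 > 1, so no such prefix code exists.

1.65625; no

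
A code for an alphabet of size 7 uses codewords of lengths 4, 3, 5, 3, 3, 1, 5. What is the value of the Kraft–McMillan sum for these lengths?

With common denominator 2^5 = 32: Σ 2^(−ℓᵢ) = 2/32 + 4/32 + 1/32 + 4/32 + 4/32 + 16/32 + 1/32 = 32/32 = 1.

1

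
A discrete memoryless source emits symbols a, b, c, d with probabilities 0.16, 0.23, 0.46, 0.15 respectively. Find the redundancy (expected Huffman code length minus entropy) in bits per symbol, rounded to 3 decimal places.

0.013 bits

Entropy H = −Σ p log₂ p ≈ 1.8366 bits.
Huffman merges: 3/20+4/25→31/100; 23/100+31/100→27/50; 23/50+27/50→1. L = 37/20 ≈ 1.8500.
L − H = 1.8500 − 1.8366 = 0.013 bits.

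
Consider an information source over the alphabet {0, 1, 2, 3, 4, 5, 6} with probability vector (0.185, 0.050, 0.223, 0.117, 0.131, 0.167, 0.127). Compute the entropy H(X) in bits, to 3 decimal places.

2.705 bits

H = −Σ pᵢ log₂ pᵢ.
−0.185·log₂(0.185) = 0.4504
−0.050·log₂(0.050) = 0.2161
−0.223·log₂(0.223) = 0.4828
−0.117·log₂(0.117) = 0.3622
−0.131·log₂(0.131) = 0.3841
−0.167·log₂(0.167) = 0.4312
−0.127·log₂(0.127) = 0.3781
Sum ≈ 2.7048 → 2.705 bits.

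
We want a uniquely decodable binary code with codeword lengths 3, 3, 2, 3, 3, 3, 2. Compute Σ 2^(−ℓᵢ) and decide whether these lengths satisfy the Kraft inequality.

With common denominator 2^3 = 8: Σ 2^(−ℓᵢ) = 1/8 + 1/8 + 2/8 + 1/8 + 1/8 + 1/8 + 2/8 = 9/8 = 1.125.
Kraft's inequality requires Σ ≤ 1; here Σ = 1.125 > 1, so no such prefix code exists.

1.125; no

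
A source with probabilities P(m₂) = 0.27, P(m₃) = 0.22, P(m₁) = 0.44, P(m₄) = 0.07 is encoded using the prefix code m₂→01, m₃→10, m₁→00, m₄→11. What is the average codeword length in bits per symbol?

2 bits/symbol

L̄ = Σ pᵢ·ℓᵢ = 0.27·2 + 0.22·2 + 0.44·2 + 0.07·2 = 2 bits/symbol.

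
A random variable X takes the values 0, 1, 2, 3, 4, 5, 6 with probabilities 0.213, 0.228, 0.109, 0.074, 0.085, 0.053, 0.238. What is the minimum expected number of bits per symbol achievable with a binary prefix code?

2.642 bits/symbol

Repeatedly combine the two least-probable nodes; the expected code length is the sum of the merged weights.
merge 53/1000 + 37/500 → 127/1000
merge 17/200 + 109/1000 → 97/500
merge 127/1000 + 97/500 → 321/1000
merge 213/1000 + 57/250 → 441/1000
merge 119/500 + 321/1000 → 559/1000
merge 441/1000 + 559/1000 → 1
L = 127/1000 + 97/500 + 321/1000 + 441/1000 + 559/1000 + 1 = 1321/500 = 2.642 bits/symbol.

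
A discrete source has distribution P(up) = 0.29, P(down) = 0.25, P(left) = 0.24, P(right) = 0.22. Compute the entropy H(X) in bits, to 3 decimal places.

H = −Σ pᵢ log₂ pᵢ.
−0.29·log₂(0.29) = 0.5179
−0.25·log₂(0.25) = 0.5000
−0.24·log₂(0.24) = 0.4941
−0.22·log₂(0.22) = 0.4806
Sum ≈ 1.9926 → 1.993 bits.

1.993 bits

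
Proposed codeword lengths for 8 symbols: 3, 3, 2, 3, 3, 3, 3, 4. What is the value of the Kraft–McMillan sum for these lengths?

With common denominator 2^4 = 16: Σ 2^(−ℓᵢ) = 2/16 + 2/16 + 4/16 + 2/16 + 2/16 + 2/16 + 2/16 + 1/16 = 17/16 = 1.0625.

1.0625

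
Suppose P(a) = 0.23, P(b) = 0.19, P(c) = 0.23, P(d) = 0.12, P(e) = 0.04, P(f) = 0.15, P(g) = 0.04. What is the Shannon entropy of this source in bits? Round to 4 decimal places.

H = −Σ pᵢ log₂ pᵢ.
−0.23·log₂(0.23) = 0.4877
−0.19·log₂(0.19) = 0.4552
−0.23·log₂(0.23) = 0.4877
−0.12·log₂(0.12) = 0.3671
−0.04·log₂(0.04) = 0.1858
−0.15·log₂(0.15) = 0.4105
−0.04·log₂(0.04) = 0.1858
Sum ≈ 2.5797 → 2.5797 bits.

2.5797 bits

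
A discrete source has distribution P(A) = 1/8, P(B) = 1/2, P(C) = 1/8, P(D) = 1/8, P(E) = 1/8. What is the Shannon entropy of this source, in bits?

Each probability is a power of 1/2, so log₂(1/p) is an integer.
H = Σ p·log₂(1/p) = 1/8·3 + 1/2·1 + 1/8·3 + 1/8·3 + 1/8·3 = 2 bits.

2 bits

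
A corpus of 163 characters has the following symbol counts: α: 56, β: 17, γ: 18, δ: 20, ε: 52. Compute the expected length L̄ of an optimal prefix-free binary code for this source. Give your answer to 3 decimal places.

Probabilities are the counts divided by 163.
Repeatedly combine the two least-probable nodes; the expected code length is the sum of the merged weights.
merge 17/163 + 18/163 → 35/163
merge 20/163 + 35/163 → 55/163
merge 52/163 + 55/163 → 107/163
merge 56/163 + 107/163 → 1
L = 35/163 + 55/163 + 107/163 + 1 = 360/163 ≈ 2.209 bits/symbol.

2.209 bits/symbol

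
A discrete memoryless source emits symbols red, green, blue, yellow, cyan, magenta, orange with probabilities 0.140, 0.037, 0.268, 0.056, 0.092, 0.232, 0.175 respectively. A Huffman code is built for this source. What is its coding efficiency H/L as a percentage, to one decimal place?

98.8%

Entropy H = −Σ p log₂ p ≈ 2.5608 bits.
Huffman merges: 37/1000+7/125→93/1000; 23/250+93/1000→37/200; 7/50+7/40→63/200; 37/200+29/125→417/1000; 67/250+63/200→583/1000; 417/1000+583/1000→1. L = 2593/1000 ≈ 2.5930.
Efficiency = H/L = 2.5608/2.5930 = 98.8%.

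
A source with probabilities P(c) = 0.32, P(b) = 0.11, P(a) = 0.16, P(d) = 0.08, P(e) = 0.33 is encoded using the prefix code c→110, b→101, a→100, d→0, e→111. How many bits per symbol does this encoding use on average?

2.84 bits/symbol

L̄ = Σ pᵢ·ℓᵢ = 0.32·3 + 0.11·3 + 0.16·3 + 0.08·1 + 0.33·3 = 2.84 bits/symbol.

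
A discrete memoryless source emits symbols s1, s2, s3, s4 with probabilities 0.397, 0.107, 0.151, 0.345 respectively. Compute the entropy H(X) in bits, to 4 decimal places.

H = −Σ pᵢ log₂ pᵢ.
−0.397·log₂(0.397) = 0.5291
−0.107·log₂(0.107) = 0.3450
−0.151·log₂(0.151) = 0.4118
−0.345·log₂(0.345) = 0.5297
Sum ≈ 1.8156 → 1.8156 bits.

1.8156 bits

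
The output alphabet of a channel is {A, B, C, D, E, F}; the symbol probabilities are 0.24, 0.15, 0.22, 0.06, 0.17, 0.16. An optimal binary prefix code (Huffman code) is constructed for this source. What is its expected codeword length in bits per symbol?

2.54 bits/symbol

Repeatedly combine the two least-probable nodes; the expected code length is the sum of the merged weights.
merge 3/50 + 3/20 → 21/100
merge 4/25 + 17/100 → 33/100
merge 21/100 + 11/50 → 43/100
merge 6/25 + 33/100 → 57/100
merge 43/100 + 57/100 → 1
L = 21/100 + 33/100 + 43/100 + 57/100 + 1 = 127/50 = 2.54 bits/symbol.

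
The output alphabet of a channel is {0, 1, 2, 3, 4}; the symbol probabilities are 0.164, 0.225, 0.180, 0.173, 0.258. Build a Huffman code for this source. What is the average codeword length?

2.337 bits/symbol

Repeatedly combine the two least-probable nodes; the expected code length is the sum of the merged weights.
merge 41/250 + 173/1000 → 337/1000
merge 9/50 + 9/40 → 81/200
merge 129/500 + 337/1000 → 119/200
merge 81/200 + 119/200 → 1
L = 337/1000 + 81/200 + 119/200 + 1 = 2337/1000 = 2.337 bits/symbol.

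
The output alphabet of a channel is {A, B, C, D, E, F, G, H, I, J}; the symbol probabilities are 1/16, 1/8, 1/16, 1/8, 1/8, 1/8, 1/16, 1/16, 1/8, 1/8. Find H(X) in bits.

3.25 bits

Each probability is a power of 1/2, so log₂(1/p) is an integer.
H = Σ p·log₂(1/p) = 1/16·4 + 1/8·3 + 1/16·4 + 1/8·3 + 1/8·3 + 1/8·3 + 1/16·4 + 1/16·4 + 1/8·3 + 1/8·3 = 3.25 bits.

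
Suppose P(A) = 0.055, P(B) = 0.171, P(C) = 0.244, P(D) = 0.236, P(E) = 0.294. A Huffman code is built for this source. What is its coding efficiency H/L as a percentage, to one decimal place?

97.6%

Entropy H = −Σ p log₂ p ≈ 2.1732 bits.
Huffman merges: 11/200+171/1000→113/500; 113/500+59/250→231/500; 61/250+147/500→269/500; 231/500+269/500→1. L = 1113/500 ≈ 2.2260.
Efficiency = H/L = 2.1732/2.2260 = 97.6%.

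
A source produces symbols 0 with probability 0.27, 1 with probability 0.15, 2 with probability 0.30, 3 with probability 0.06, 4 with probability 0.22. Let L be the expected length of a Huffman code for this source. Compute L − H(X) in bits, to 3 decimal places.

Entropy H = −Σ p log₂ p ≈ 2.1658 bits.
Huffman merges: 3/50+3/20→21/100; 21/100+11/50→43/100; 27/100+3/10→57/100; 43/100+57/100→1. L = 221/100 ≈ 2.2100.
L − H = 2.2100 − 2.1658 = 0.044 bits.

0.044 bits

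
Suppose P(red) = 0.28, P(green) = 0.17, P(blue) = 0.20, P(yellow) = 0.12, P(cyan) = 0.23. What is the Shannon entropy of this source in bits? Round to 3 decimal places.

2.268 bits

H = −Σ pᵢ log₂ pᵢ.
−0.28·log₂(0.28) = 0.5142
−0.17·log₂(0.17) = 0.4346
−0.20·log₂(0.20) = 0.4644
−0.12·log₂(0.12) = 0.3671
−0.23·log₂(0.23) = 0.4877
Sum ≈ 2.2679 → 2.268 bits.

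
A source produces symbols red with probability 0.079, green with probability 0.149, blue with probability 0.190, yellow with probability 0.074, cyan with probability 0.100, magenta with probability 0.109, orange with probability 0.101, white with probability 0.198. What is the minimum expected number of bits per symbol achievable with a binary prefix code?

2.955 bits/symbol

Repeatedly combine the two least-probable nodes; the expected code length is the sum of the merged weights.
merge 37/500 + 79/1000 → 153/1000
merge 1/10 + 101/1000 → 201/1000
merge 109/1000 + 149/1000 → 129/500
merge 153/1000 + 19/100 → 343/1000
merge 99/500 + 201/1000 → 399/1000
merge 129/500 + 343/1000 → 601/1000
merge 399/1000 + 601/1000 → 1
L = 153/1000 + 201/1000 + 129/500 + 343/1000 + 399/1000 + 601/1000 + 1 = 591/200 = 2.955 bits/symbol.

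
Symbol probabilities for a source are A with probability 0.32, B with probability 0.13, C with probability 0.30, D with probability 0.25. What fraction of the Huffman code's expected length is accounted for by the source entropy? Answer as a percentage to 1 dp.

Entropy H = −Σ p log₂ p ≈ 1.9298 bits.
Huffman merges: 13/100+1/4→19/50; 3/10+8/25→31/50; 19/50+31/50→1. L = 2 ≈ 2.0000.
Efficiency = H/L = 1.9298/2.0000 = 96.5%.

96.5%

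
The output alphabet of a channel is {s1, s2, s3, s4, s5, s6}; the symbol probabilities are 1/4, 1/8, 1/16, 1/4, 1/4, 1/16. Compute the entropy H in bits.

Each probability is a power of 1/2, so log₂(1/p) is an integer.
H = Σ p·log₂(1/p) = 1/4·2 + 1/8·3 + 1/16·4 + 1/4·2 + 1/4·2 + 1/16·4 = 2.375 bits.

2.375 bits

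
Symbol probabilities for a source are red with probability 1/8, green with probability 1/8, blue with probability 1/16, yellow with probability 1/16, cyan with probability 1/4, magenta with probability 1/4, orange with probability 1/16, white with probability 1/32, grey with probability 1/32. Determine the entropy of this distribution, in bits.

2.8125 bits

Each probability is a power of 1/2, so log₂(1/p) is an integer.
H = Σ p·log₂(1/p) = 1/8·3 + 1/8·3 + 1/16·4 + 1/16·4 + 1/4·2 + 1/4·2 + 1/16·4 + 1/32·5 + 1/32·5 = 2.8125 bits.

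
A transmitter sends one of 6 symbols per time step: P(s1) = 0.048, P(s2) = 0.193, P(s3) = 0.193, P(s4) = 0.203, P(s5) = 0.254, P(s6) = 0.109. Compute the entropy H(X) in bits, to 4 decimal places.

H = −Σ pᵢ log₂ pᵢ.
−0.048·log₂(0.048) = 0.2103
−0.193·log₂(0.193) = 0.4581
−0.193·log₂(0.193) = 0.4581
−0.203·log₂(0.203) = 0.4670
−0.254·log₂(0.254) = 0.5022
−0.109·log₂(0.109) = 0.3485
Sum ≈ 2.4441 → 2.4441 bits.

2.4441 bits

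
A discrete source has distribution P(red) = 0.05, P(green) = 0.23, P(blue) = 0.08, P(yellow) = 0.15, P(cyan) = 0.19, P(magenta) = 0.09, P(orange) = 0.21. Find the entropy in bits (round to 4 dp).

H = −Σ pᵢ log₂ pᵢ.
−0.05·log₂(0.05) = 0.2161
−0.23·log₂(0.23) = 0.4877
−0.08·log₂(0.08) = 0.2915
−0.15·log₂(0.15) = 0.4105
−0.19·log₂(0.19) = 0.4552
−0.09·log₂(0.09) = 0.3127
−0.21·log₂(0.21) = 0.4728
Sum ≈ 2.6465 → 2.6465 bits.

2.6465 bits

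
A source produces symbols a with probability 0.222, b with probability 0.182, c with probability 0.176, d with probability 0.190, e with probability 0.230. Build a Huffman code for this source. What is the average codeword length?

2.358 bits/symbol

Repeatedly combine the two least-probable nodes; the expected code length is the sum of the merged weights.
merge 22/125 + 91/500 → 179/500
merge 19/100 + 111/500 → 103/250
merge 23/100 + 179/500 → 147/250
merge 103/250 + 147/250 → 1
L = 179/500 + 103/250 + 147/250 + 1 = 1179/500 = 2.358 bits/symbol.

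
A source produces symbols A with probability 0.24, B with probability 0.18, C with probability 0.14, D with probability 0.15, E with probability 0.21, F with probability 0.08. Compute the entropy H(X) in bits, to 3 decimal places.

H = −Σ pᵢ log₂ pᵢ.
−0.24·log₂(0.24) = 0.4941
−0.18·log₂(0.18) = 0.4453
−0.14·log₂(0.14) = 0.3971
−0.15·log₂(0.15) = 0.4105
−0.21·log₂(0.21) = 0.4728
−0.08·log₂(0.08) = 0.2915
Sum ≈ 2.5114 → 2.511 bits.

2.511 bits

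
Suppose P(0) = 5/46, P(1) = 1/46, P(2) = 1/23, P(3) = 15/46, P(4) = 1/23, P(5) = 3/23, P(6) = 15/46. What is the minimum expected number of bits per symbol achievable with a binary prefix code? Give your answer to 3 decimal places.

Repeatedly combine the two least-probable nodes; the expected code length is the sum of the merged weights.
merge 1/46 + 1/23 → 3/46
merge 1/23 + 3/46 → 5/46
merge 5/46 + 5/46 → 5/23
merge 3/23 + 5/23 → 8/23
merge 15/46 + 15/46 → 15/23
merge 8/23 + 15/23 → 1
L = 3/46 + 5/46 + 5/23 + 8/23 + 15/23 + 1 = 55/23 ≈ 2.391 bits/symbol.

2.391 bits/symbol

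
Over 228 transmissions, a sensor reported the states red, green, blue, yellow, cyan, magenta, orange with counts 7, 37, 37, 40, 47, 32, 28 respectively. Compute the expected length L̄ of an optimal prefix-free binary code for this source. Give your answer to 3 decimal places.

2.772 bits/symbol

Probabilities are the counts divided by 228.
Repeatedly combine the two least-probable nodes; the expected code length is the sum of the merged weights.
merge 7/228 + 7/57 → 35/228
merge 8/57 + 35/228 → 67/228
merge 37/228 + 37/228 → 37/114
merge 10/57 + 47/228 → 29/76
merge 67/228 + 37/114 → 47/76
merge 29/76 + 47/76 → 1
L = 35/228 + 67/228 + 37/114 + 29/76 + 47/76 + 1 = 158/57 ≈ 2.772 bits/symbol.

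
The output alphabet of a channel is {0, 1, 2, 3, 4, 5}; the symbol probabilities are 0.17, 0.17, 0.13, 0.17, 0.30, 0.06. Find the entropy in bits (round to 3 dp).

2.451 bits

H = −Σ pᵢ log₂ pᵢ.
−0.17·log₂(0.17) = 0.4346
−0.17·log₂(0.17) = 0.4346
−0.13·log₂(0.13) = 0.3826
−0.17·log₂(0.17) = 0.4346
−0.30·log₂(0.30) = 0.5211
−0.06·log₂(0.06) = 0.2435
Sum ≈ 2.4510 → 2.451 bits.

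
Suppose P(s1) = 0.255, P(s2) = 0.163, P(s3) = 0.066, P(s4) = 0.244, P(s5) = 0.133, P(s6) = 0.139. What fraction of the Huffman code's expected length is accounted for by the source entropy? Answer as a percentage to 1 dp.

Entropy H = −Σ p log₂ p ≈ 2.4675 bits.
Huffman merges: 33/500+133/1000→199/1000; 139/1000+163/1000→151/500; 199/1000+61/250→443/1000; 51/200+151/500→557/1000; 443/1000+557/1000→1. L = 2501/1000 ≈ 2.5010.
Efficiency = H/L = 2.4675/2.5010 = 98.7%.

98.7%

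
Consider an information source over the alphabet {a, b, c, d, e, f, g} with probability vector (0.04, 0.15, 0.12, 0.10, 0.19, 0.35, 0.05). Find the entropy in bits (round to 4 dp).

H = −Σ pᵢ log₂ pᵢ.
−0.04·log₂(0.04) = 0.1858
−0.15·log₂(0.15) = 0.4105
−0.12·log₂(0.12) = 0.3671
−0.10·log₂(0.10) = 0.3322
−0.19·log₂(0.19) = 0.4552
−0.35·log₂(0.35) = 0.5301
−0.05·log₂(0.05) = 0.2161
Sum ≈ 2.4970 → 2.4970 bits.

2.4970 bits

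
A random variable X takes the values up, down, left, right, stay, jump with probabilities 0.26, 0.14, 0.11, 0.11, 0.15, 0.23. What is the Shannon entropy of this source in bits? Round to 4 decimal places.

2.5012 bits

H = −Σ pᵢ log₂ pᵢ.
−0.26·log₂(0.26) = 0.5053
−0.14·log₂(0.14) = 0.3971
−0.11·log₂(0.11) = 0.3503
−0.11·log₂(0.11) = 0.3503
−0.15·log₂(0.15) = 0.4105
−0.23·log₂(0.23) = 0.4877
Sum ≈ 2.5012 → 2.5012 bits.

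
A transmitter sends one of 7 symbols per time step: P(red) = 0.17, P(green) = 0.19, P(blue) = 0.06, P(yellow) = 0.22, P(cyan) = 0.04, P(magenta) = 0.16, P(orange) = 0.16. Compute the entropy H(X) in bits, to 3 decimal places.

2.646 bits

H = −Σ pᵢ log₂ pᵢ.
−0.17·log₂(0.17) = 0.4346
−0.19·log₂(0.19) = 0.4552
−0.06·log₂(0.06) = 0.2435
−0.22·log₂(0.22) = 0.4806
−0.04·log₂(0.04) = 0.1858
−0.16·log₂(0.16) = 0.4230
−0.16·log₂(0.16) = 0.4230
Sum ≈ 2.6457 → 2.646 bits.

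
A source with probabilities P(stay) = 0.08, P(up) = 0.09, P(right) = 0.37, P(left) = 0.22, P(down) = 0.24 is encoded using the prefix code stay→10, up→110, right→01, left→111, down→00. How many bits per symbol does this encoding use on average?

L̄ = Σ pᵢ·ℓᵢ = 0.08·2 + 0.09·3 + 0.37·2 + 0.22·3 + 0.24·2 = 2.31 bits/symbol.

2.31 bits/symbol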